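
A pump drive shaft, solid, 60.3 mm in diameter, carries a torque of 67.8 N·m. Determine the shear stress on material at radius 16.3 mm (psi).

J = πd⁴/32 = π(0.0603)⁴/32 = 1.298×10^-6 m⁴.
Shear stress varies linearly with radius: τ = T·r/J = 67.80 × 0.0163 / 1.298×10^-6 = 8.514×10^5 Pa.

123 psi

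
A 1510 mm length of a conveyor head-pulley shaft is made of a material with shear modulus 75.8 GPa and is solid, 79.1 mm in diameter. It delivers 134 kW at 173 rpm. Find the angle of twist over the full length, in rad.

ω = 2π·173/60 = 18.12 rad/s, so T = P/ω = 134×10³ / 18.12 = 7397 N·m.
J = πd⁴/32 = π(0.0791)⁴/32 = 3.843×10^-6 m⁴.
θ = T·L/(G·J) = 7397 × 1.51 / (75.8×10⁹ × 3.843×10^-6) = 0.03834 rad.

0.0383 rad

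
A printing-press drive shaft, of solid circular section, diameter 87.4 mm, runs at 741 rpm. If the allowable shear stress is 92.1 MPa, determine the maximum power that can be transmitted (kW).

J = πd⁴/32 = π(0.0874)⁴/32 = 5.729×10^-6 m⁴.
T_max = τ_allow·J/r = 9.21×10^7 × 5.729×10^-6 / 0.0437 = 12070 N·m.
ω = 2π·741/60 = 77.60 rad/s, so P_max = T_max·ω = 9.369×10^5 W.

937 kW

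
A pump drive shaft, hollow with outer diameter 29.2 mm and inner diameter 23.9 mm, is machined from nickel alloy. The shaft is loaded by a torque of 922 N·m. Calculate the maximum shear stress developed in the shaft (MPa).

342 MPa

J = π(d_o⁴ − d_i⁴)/32 = π(0.0292⁴ − 0.0239⁴)/32 = 3.934×10^-8 m⁴.
τ_max = T·r/J = 922.0 × 0.0146 / 3.934×10^-8 = 3.422×10^8 Pa.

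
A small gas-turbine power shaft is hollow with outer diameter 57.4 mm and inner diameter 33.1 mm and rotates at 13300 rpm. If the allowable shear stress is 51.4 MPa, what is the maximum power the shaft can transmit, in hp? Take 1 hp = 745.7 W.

J = π(d_o⁴ − d_i⁴)/32 = π(0.0574⁴ − 0.0331⁴)/32 = 9.479×10^-7 m⁴.
T_max = τ_allow·J/r = 5.14×10^7 × 9.479×10^-7 / 0.0287 = 1698 N·m.
ω = 2π·13300/60 = 1393 rad/s, so P_max = T_max·ω = 2.364×10^6 W.

3170 hp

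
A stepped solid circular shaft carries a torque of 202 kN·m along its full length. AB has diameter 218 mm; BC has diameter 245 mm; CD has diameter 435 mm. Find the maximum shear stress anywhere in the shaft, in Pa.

9.93e7 Pa

Under the same torque, τ_max = 16T/(πd³) is largest where d is smallest — segment AB (d = 218 mm).
τ_max = 16·202000/(π·(0.218)³) = 9.930×10^7 Pa.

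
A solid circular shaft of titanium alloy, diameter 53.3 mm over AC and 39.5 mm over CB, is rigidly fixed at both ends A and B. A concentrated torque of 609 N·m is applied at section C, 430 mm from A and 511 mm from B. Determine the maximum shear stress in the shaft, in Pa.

Compatibility: T_A·a/J_AC = T_B·b/J_CB with T_A + T_B = T₀.
J_AC = 7.92×10^-7 m⁴, J_CB = 2.39×10^-7 m⁴, so T_A = T₀·(J_AC/a)/((J_AC/a)+(J_CB/b)) = 485.7 N·m, T_B = 123.3 N·m.
τ in each portion: τ_AC = 1.63×10^7 Pa, τ_CB = 1.02×10^7 Pa; maximum is in AC.
τ_max = T_AC·r/J = 485.7·0.0267/7.92×10^-7 = 1.634×10^7 Pa.

1.63e7 Pa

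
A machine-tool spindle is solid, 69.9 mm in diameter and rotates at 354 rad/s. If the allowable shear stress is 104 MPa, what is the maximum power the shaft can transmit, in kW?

2470 kW

J = πd⁴/32 = π(0.0699)⁴/32 = 2.344×10^-6 m⁴.
T_max = τ_allow·J/r = 1.04×10^8 × 2.344×10^-6 / 0.0350 = 6974 N·m.
ω = 354 rad/s, so P_max = T_max·ω = 2.469×10^6 W.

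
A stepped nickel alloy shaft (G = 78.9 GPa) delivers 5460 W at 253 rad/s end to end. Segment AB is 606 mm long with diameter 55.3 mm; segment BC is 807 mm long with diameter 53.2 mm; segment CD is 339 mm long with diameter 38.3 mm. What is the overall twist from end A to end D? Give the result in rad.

9.00e-4 rad

ω = 253 rad/s, so T = P/ω = 5460 / 253.0 = 21.58 N·m.
J_AB = π(0.0553)⁴/32 = 9.18×10^-7 m⁴; J_BC = π(0.0532)⁴/32 = 7.86×10^-7 m⁴; J_CD = π(0.0383)⁴/32 = 2.11×10^-7 m⁴.
θ = (T/G)·Σ L_i/J_i = (21.58/78.9×10⁹)·(0.606/9.18×10^-7 + 0.807/7.86×10^-7 + 0.339/2.11×10^-7) = 9.002×10^-4 rad.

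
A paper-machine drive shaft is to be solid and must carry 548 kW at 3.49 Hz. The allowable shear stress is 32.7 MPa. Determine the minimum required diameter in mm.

ω = 2π·3.49 = 21.93 rad/s, so T = P/ω = 548×10³ / 21.93 = 24990 N·m.
For a solid shaft τ_max = 16T/(πd³), so d = (16T/(π τ_allow))^(1/3) = (16·24990/(π·3.27×10^7))^(1/3) = 0.1573 m.

157 mm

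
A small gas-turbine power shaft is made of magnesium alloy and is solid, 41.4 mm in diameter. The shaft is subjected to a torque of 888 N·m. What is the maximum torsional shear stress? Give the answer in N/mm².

J = πd⁴/32 = π(0.0414)⁴/32 = 2.884×10^-7 m⁴.
τ_max = T·r/J = 888.0 × 0.0207 / 2.884×10^-7 = 6.374×10^7 Pa.

63.7 N/mm²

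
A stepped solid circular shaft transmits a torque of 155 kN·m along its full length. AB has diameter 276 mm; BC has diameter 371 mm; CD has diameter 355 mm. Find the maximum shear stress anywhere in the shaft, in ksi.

5.45 ksi

Under the same torque, τ_max = 16T/(πd³) is largest where d is smallest — segment AB (d = 276 mm).
τ_max = 16·155000/(π·(0.276)³) = 3.755×10^7 Pa.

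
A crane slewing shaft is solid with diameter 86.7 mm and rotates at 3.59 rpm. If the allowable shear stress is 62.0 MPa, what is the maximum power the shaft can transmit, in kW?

2.98 kW

J = πd⁴/32 = π(0.0867)⁴/32 = 5.547×10^-6 m⁴.
T_max = τ_allow·J/r = 6.20×10^7 × 5.547×10^-6 / 0.0433 = 7934 N·m.
ω = 2π·3.59/60 = 0.3759 rad/s, so P_max = T_max·ω = 2983 W.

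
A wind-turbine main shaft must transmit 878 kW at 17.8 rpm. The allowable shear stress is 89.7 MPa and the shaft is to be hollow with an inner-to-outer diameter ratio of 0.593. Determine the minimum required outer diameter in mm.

ω = 2π·17.8/60 = 1.864 rad/s, so T = P/ω = 878×10³ / 1.864 = 471000 N·m.
For a hollow shaft with d_i/d_o = 0.593: τ_max = 16T/(π d_o³ (1−k⁴)), so d_o = [16T/(π τ_allow (1−k⁴))]^(1/3) = [16·471000/(π·8.97×10^7·0.8763)]^(1/3) = 0.3125 m.

312 mm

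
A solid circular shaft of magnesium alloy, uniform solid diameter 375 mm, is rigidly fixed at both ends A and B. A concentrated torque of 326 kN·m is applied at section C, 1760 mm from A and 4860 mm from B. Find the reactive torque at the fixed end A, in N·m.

239000 N·m

With uniform GJ and both ends fixed, compatibility θ_AC = θ_CB gives T_A·a = T_B·b, together with T_A + T_B = T₀.
T_A = T₀·b/(a+b) = 326000·4860/6620 = 239300 N·m; T_B = 86670 N·m.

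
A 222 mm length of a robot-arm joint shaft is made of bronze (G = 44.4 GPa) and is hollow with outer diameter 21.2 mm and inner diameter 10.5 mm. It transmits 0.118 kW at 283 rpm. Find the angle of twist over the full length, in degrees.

ω = 2π·283/60 = 29.64 rad/s, so T = P/ω = 0.118×10³ / 29.64 = 3.982 N·m.
J = π(d_o⁴ − d_i⁴)/32 = π(0.0212⁴ − 0.0105⁴)/32 = 1.864×10^-8 m⁴.
θ = T·L/(G·J) = 3.982 × 0.222 / (44.4×10⁹ × 1.864×10^-8) = 1.068×10^-3 rad.

0.0612°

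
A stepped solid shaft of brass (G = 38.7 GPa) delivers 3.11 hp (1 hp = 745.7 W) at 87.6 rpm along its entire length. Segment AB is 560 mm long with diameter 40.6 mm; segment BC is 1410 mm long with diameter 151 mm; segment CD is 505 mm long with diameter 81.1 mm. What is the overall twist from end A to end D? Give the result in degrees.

0.841°

ω = 2π·87.6/60 = 9.173 rad/s, so T = P/ω = 3.11×745.7 / 9.173 = 252.8 N·m.
J_AB = π(0.0406)⁴/32 = 2.67×10^-7 m⁴; J_BC = π(0.151)⁴/32 = 5.10×10^-5 m⁴; J_CD = π(0.0811)⁴/32 = 4.25×10^-6 m⁴.
θ = (T/G)·Σ L_i/J_i = (252.8/38.7×10⁹)·(0.560/2.67×10^-7 + 1.41/5.10×10^-5 + 0.505/4.25×10^-6) = 0.01467 rad.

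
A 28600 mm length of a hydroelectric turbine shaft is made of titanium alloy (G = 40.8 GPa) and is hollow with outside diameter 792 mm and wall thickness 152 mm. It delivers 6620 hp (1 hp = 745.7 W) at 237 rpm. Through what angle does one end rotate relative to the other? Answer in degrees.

ω = 2π·237/60 = 24.82 rad/s, so T = P/ω = 6620×745.7 / 24.82 = 198900 N·m.
J = π(d_o⁴ − d_i⁴)/32 = π(0.792⁴ − 0.488⁴)/32 = 0.03306 m⁴.
θ = T·L/(G·J) = 198900 × 28.6 / (40.8×10⁹ × 0.03306) = 4.217×10^-3 rad.

0.242°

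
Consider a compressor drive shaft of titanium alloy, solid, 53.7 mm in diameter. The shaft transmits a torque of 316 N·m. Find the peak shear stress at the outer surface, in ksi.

1.51 ksi

J = πd⁴/32 = π(0.0537)⁴/32 = 8.164×10^-7 m⁴.
τ_max = T·r/J = 316.0 × 0.0269 / 8.164×10^-7 = 1.039×10^7 Pa.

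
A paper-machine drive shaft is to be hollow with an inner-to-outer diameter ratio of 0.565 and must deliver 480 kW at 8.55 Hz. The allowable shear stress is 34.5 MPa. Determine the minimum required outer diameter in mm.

114 mm

ω = 2π·8.55 = 53.72 rad/s, so T = P/ω = 480×10³ / 53.72 = 8935 N·m.
For a hollow shaft with d_i/d_o = 0.565: τ_max = 16T/(π d_o³ (1−k⁴)), so d_o = [16T/(π τ_allow (1−k⁴))]^(1/3) = [16·8935/(π·3.45×10^7·0.8981)]^(1/3) = 0.1137 m.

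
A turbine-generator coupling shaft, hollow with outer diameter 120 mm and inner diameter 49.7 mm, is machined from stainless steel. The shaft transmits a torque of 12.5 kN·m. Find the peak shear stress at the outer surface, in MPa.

38.0 MPa

J = π(d_o⁴ − d_i⁴)/32 = π(0.120⁴ − 0.0497⁴)/32 = 1.976×10^-5 m⁴.
τ_max = T·r/J = 12500 × 0.0600 / 1.976×10^-5 = 3.796×10^7 Pa.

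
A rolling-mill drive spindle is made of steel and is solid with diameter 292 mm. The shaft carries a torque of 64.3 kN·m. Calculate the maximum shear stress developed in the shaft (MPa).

13.2 MPa

J = πd⁴/32 = π(0.292)⁴/32 = 7.137×10^-4 m⁴.
τ_max = T·r/J = 64300 × 0.146 / 7.137×10^-4 = 1.315×10^7 Pa.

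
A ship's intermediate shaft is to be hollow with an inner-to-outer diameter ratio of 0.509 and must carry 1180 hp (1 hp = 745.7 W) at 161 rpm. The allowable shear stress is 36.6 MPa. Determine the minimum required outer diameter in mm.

ω = 2π·161/60 = 16.86 rad/s, so T = P/ω = 1180×745.7 / 16.86 = 52190 N·m.
For a hollow shaft with d_i/d_o = 0.509: τ_max = 16T/(π d_o³ (1−k⁴)), so d_o = [16T/(π τ_allow (1−k⁴))]^(1/3) = [16·52190/(π·3.66×10^7·0.9329)]^(1/3) = 0.1982 m.

198 mm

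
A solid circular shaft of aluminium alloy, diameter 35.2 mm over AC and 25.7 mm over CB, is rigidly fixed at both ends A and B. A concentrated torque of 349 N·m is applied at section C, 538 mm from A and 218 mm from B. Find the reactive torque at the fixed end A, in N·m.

Compatibility: T_A·a/J_AC = T_B·b/J_CB with T_A + T_B = T₀.
J_AC = 1.51×10^-7 m⁴, J_CB = 4.28×10^-8 m⁴, so T_A = T₀·(J_AC/a)/((J_AC/a)+(J_CB/b)) = 205.1 N·m, T_B = 143.9 N·m.

205 N·m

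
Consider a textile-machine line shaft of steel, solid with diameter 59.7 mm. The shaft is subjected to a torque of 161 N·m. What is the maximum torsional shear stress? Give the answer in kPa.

3850 kPa

J = πd⁴/32 = π(0.0597)⁴/32 = 1.247×10^-6 m⁴.
τ_max = T·r/J = 161.0 × 0.0299 / 1.247×10^-6 = 3.854×10^6 Pa.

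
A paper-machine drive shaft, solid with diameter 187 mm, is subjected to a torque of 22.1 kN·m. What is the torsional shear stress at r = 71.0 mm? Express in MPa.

13.1 MPa

J = πd⁴/32 = π(0.187)⁴/32 = 1.201×10^-4 m⁴.
Shear stress varies linearly with radius: τ = T·r/J = 22100 × 0.0710 / 1.201×10^-4 = 1.307×10^7 Pa.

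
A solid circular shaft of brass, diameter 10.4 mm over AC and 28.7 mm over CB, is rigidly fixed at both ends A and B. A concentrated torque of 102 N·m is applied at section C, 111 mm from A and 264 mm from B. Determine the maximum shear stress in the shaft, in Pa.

Compatibility: T_A·a/J_AC = T_B·b/J_CB with T_A + T_B = T₀.
J_AC = 1.15×10^-9 m⁴, J_CB = 6.66×10^-8 m⁴, so T_A = T₀·(J_AC/a)/((J_AC/a)+(J_CB/b)) = 4.018 N·m, T_B = 97.98 N·m.
τ in each portion: τ_AC = 1.82×10^7 Pa, τ_CB = 2.11×10^7 Pa; maximum is in CB.
τ_max = T_CB·r/J = 97.98·0.0143/6.66×10^-8 = 2.111×10^7 Pa.

2.11e7 Pa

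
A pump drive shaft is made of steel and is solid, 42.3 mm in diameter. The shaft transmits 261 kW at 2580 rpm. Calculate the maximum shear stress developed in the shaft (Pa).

6.50e7 Pa

ω = 2π·2580/60 = 270.2 rad/s, so T = P/ω = 261×10³ / 270.2 = 966.0 N·m.
J = πd⁴/32 = π(0.0423)⁴/32 = 3.143×10^-7 m⁴.
τ_max = T·r/J = 966.0 × 0.0211 / 3.143×10^-7 = 6.500×10^7 Pa.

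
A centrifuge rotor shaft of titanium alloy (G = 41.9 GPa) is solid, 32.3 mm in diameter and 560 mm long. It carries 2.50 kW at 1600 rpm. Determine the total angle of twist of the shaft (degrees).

ω = 2π·1600/60 = 167.6 rad/s, so T = P/ω = 2.50×10³ / 167.6 = 14.92 N·m.
J = πd⁴/32 = π(0.0323)⁴/32 = 1.069×10^-7 m⁴.
θ = T·L/(G·J) = 14.92 × 0.560 / (41.9×10⁹ × 1.069×10^-7) = 1.866×10^-3 rad.

0.107°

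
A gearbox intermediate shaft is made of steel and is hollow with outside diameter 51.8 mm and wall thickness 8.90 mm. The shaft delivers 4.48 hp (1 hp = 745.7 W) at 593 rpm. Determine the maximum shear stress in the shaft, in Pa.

ω = 2π·593/60 = 62.10 rad/s, so T = P/ω = 4.48×745.7 / 62.10 = 53.80 N·m.
J = π(d_o⁴ − d_i⁴)/32 = π(0.0518⁴ − 0.0340⁴)/32 = 5.756×10^-7 m⁴.
τ_max = T·r/J = 53.80 × 0.0259 / 5.756×10^-7 = 2.421×10^6 Pa.

2.42e6 Pa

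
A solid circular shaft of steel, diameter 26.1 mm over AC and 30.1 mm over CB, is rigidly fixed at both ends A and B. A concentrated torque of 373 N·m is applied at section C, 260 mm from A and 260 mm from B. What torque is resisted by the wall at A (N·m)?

135 N·m

Compatibility: T_A·a/J_AC = T_B·b/J_CB with T_A + T_B = T₀.
J_AC = 4.56×10^-8 m⁴, J_CB = 8.06×10^-8 m⁴, so T_A = T₀·(J_AC/a)/((J_AC/a)+(J_CB/b)) = 134.7 N·m, T_B = 238.3 N·m.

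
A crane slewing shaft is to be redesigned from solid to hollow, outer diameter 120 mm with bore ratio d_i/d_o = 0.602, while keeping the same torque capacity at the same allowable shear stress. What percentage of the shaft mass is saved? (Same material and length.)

Equal τ_max and T ⇒ the solid shaft needs d_s³ = d_o³(1−k⁴), so d_s = 120·(1−0.602⁴)^(1/3) = 114.5 mm.
Area ratio A_h/A_s = d_o²(1−k²)/d_s² = (1−k²)/(1−k⁴)^(2/3) = 0.7003.
Mass saving = 1 − 0.7003 = 30.0 %.

30.0 %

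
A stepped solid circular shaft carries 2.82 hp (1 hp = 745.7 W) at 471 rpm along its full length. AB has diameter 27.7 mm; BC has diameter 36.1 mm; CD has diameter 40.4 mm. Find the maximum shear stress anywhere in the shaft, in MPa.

ω = 2π·471/60 = 49.32 rad/s, so T = P/ω = 2.82×745.7 / 49.32 = 42.63 N·m.
Under the same torque, τ_max = 16T/(πd³) is largest where d is smallest — segment AB (d = 27.7 mm).
τ_max = 16·42.63/(π·(0.0277)³) = 1.022×10^7 Pa.

10.2 MPa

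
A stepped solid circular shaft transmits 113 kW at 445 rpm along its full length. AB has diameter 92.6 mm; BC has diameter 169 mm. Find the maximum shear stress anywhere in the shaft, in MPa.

15.6 MPa

ω = 2π·445/60 = 46.60 rad/s, so T = P/ω = 113×10³ / 46.60 = 2425 N·m.
Under the same torque, τ_max = 16T/(πd³) is largest where d is smallest — segment AB (d = 92.6 mm).
τ_max = 16·2425/(π·(0.0926)³) = 1.555×10^7 Pa.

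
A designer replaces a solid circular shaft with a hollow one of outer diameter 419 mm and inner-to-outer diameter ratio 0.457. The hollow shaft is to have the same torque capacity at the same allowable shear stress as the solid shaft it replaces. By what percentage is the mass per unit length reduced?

18.5 %

Equal τ_max and T ⇒ the solid shaft needs d_s³ = d_o³(1−k⁴), so d_s = 419·(1−0.457⁴)^(1/3) = 412.8 mm.
Area ratio A_h/A_s = d_o²(1−k²)/d_s² = (1−k²)/(1−k⁴)^(2/3) = 0.8150.
Mass saving = 1 − 0.8150 = 18.5 %.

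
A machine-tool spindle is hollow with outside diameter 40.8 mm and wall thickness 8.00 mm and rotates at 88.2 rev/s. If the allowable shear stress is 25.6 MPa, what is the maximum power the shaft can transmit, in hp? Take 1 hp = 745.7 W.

J = π(d_o⁴ − d_i⁴)/32 = π(0.0408⁴ − 0.0248⁴)/32 = 2.349×10^-7 m⁴.
T_max = τ_allow·J/r = 2.56×10^7 × 2.349×10^-7 / 0.0204 = 294.8 N·m.
ω = 2π·88.2 = 554.2 rad/s, so P_max = T_max·ω = 1.634×10^5 W.

219 hp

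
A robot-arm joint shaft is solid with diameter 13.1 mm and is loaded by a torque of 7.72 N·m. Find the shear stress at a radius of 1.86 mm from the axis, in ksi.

0.720 ksi

J = πd⁴/32 = π(0.0131)⁴/32 = 2.891×10^-9 m⁴.
Shear stress varies linearly with radius: τ = T·r/J = 7.720 × 0.00186 / 2.891×10^-9 = 4.966×10^6 Pa.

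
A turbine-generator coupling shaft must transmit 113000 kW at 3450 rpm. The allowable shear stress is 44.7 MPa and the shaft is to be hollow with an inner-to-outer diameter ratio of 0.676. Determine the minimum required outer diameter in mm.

356 mm

ω = 2π·3450/60 = 361.3 rad/s, so T = P/ω = 113000×10³ / 361.3 = 312800 N·m.
For a hollow shaft with d_i/d_o = 0.676: τ_max = 16T/(π d_o³ (1−k⁴)), so d_o = [16T/(π τ_allow (1−k⁴))]^(1/3) = [16·312800/(π·4.47×10^7·0.7912)]^(1/3) = 0.3558 m.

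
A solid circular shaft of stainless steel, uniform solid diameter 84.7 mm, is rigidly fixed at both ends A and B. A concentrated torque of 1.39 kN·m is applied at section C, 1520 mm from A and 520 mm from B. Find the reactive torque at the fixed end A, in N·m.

354 N·m

With uniform GJ and both ends fixed, compatibility θ_AC = θ_CB gives T_A·a = T_B·b, together with T_A + T_B = T₀.
T_A = T₀·b/(a+b) = 1390·520/2040 = 354.3 N·m; T_B = 1036 N·m.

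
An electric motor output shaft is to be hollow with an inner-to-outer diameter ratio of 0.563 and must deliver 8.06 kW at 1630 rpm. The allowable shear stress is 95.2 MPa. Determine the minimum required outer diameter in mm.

ω = 2π·1630/60 = 170.7 rad/s, so T = P/ω = 8.06×10³ / 170.7 = 47.22 N·m.
For a hollow shaft with d_i/d_o = 0.563: τ_max = 16T/(π d_o³ (1−k⁴)), so d_o = [16T/(π τ_allow (1−k⁴))]^(1/3) = [16·47.22/(π·9.52×10^7·0.8995)]^(1/3) = 0.01411 m.

14.1 mm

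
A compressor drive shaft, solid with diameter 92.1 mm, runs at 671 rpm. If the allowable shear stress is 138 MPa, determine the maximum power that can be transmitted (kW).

1490 kW

J = πd⁴/32 = π(0.0921)⁴/32 = 7.064×10^-6 m⁴.
T_max = τ_allow·J/r = 1.38×10^8 × 7.064×10^-6 / 0.0460 = 21170 N·m.
ω = 2π·671/60 = 70.27 rad/s, so P_max = T_max·ω = 1.487×10^6 W.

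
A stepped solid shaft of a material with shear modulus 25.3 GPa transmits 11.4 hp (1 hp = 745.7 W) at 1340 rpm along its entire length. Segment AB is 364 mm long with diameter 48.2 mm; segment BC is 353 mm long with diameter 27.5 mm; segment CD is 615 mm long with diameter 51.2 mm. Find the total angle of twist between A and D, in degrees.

ω = 2π·1340/60 = 140.3 rad/s, so T = P/ω = 11.4×745.7 / 140.3 = 60.58 N·m.
J_AB = π(0.0482)⁴/32 = 5.30×10^-7 m⁴; J_BC = π(0.0275)⁴/32 = 5.61×10^-8 m⁴; J_CD = π(0.0512)⁴/32 = 6.75×10^-7 m⁴.
θ = (T/G)·Σ L_i/J_i = (60.58/25.3×10⁹)·(0.364/5.30×10^-7 + 0.353/5.61×10^-8 + 0.615/6.75×10^-7) = 0.01888 rad.

1.08°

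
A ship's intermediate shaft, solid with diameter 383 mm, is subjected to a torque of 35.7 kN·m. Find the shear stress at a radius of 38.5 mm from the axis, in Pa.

J = πd⁴/32 = π(0.383)⁴/32 = 2.112×10^-3 m⁴.
Shear stress varies linearly with radius: τ = T·r/J = 35700 × 0.0385 / 2.112×10^-3 = 6.506×10^5 Pa.

651000 Pa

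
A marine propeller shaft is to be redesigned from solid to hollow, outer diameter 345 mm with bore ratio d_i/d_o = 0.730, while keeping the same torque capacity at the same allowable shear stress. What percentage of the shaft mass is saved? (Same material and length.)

Equal τ_max and T ⇒ the solid shaft needs d_s³ = d_o³(1−k⁴), so d_s = 345·(1−0.730⁴)^(1/3) = 308.6 mm.
Area ratio A_h/A_s = d_o²(1−k²)/d_s² = (1−k²)/(1−k⁴)^(2/3) = 0.5836.
Mass saving = 1 − 0.5836 = 41.6 %.

41.6 %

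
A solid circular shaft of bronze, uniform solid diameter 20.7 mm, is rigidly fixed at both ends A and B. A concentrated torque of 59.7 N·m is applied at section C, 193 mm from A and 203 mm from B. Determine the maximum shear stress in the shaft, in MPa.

With uniform GJ and both ends fixed, compatibility θ_AC = θ_CB gives T_A·a = T_B·b, together with T_A + T_B = T₀.
T_A = T₀·b/(a+b) = 59.70·203/396.0 = 30.60 N·m; T_B = 29.10 N·m.
τ in each portion: τ_AC = 1.76×10^7 Pa, τ_CB = 1.67×10^7 Pa; maximum is in AC.
τ_max = T_AC·r/J = 30.60·0.0103/1.80×10^-8 = 1.757×10^7 Pa.

17.6 MPa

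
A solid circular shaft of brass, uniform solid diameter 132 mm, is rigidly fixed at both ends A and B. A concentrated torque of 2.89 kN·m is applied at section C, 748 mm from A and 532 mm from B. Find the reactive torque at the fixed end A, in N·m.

1200 N·m

With uniform GJ and both ends fixed, compatibility θ_AC = θ_CB gives T_A·a = T_B·b, together with T_A + T_B = T₀.
T_A = T₀·b/(a+b) = 2890·532/1280 = 1201 N·m; T_B = 1689 N·m.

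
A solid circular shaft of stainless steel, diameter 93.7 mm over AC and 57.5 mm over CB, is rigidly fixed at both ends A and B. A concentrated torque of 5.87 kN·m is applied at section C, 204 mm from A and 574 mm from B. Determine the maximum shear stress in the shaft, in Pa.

3.46e7 Pa

Compatibility: T_A·a/J_AC = T_B·b/J_CB with T_A + T_B = T₀.
J_AC = 7.57×10^-6 m⁴, J_CB = 1.07×10^-6 m⁴, so T_A = T₀·(J_AC/a)/((J_AC/a)+(J_CB/b)) = 5588 N·m, T_B = 281.7 N·m.
τ in each portion: τ_AC = 3.46×10^7 Pa, τ_CB = 7.55×10^6 Pa; maximum is in AC.
τ_max = T_AC·r/J = 5588·0.0469/7.57×10^-6 = 3.460×10^7 Pa.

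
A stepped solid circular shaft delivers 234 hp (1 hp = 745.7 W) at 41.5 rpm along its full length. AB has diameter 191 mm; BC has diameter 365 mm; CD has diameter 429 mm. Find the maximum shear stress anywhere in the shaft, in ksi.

4.26 ksi

ω = 2π·41.5/60 = 4.346 rad/s, so T = P/ω = 234×745.7 / 4.346 = 40150 N·m.
Under the same torque, τ_max = 16T/(πd³) is largest where d is smallest — segment AB (d = 191 mm).
τ_max = 16·40150/(π·(0.191)³) = 2.935×10^7 Pa.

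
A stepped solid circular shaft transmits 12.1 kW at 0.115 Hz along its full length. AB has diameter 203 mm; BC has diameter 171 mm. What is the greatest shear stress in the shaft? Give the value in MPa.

ω = 2π·0.115 = 0.7226 rad/s, so T = P/ω = 12.1×10³ / 0.7226 = 16750 N·m.
Under the same torque, τ_max = 16T/(πd³) is largest where d is smallest — segment BC (d = 171 mm).
τ_max = 16·16750/(π·(0.171)³) = 1.706×10^7 Pa.

17.1 MPa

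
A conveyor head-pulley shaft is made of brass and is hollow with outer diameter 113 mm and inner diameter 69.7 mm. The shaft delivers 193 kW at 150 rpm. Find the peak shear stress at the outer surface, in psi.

ω = 2π·150/60 = 15.71 rad/s, so T = P/ω = 193×10³ / 15.71 = 12290 N·m.
J = π(d_o⁴ − d_i⁴)/32 = π(0.113⁴ − 0.0697⁴)/32 = 1.369×10^-5 m⁴.
τ_max = T·r/J = 12290 × 0.0565 / 1.369×10^-5 = 5.071×10^7 Pa.

7350 psi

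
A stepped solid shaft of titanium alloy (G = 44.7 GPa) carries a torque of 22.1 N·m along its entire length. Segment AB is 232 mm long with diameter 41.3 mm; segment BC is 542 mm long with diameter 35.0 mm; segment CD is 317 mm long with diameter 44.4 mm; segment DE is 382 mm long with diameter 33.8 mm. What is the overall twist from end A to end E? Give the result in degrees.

0.235°

J_AB = π(0.0413)⁴/32 = 2.86×10^-7 m⁴; J_BC = π(0.0350)⁴/32 = 1.47×10^-7 m⁴; J_CD = π(0.0444)⁴/32 = 3.82×10^-7 m⁴; J_DE = π(0.0338)⁴/32 = 1.28×10^-7 m⁴.
θ = (T/G)·Σ L_i/J_i = (22.10/44.7×10⁹)·(0.232/2.86×10^-7 + 0.542/1.47×10^-7 + 0.317/3.82×10^-7 + 0.382/1.28×10^-7) = 4.105×10^-3 rad.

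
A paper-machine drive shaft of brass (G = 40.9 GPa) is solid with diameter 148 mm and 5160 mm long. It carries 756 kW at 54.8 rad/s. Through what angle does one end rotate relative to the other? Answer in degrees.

2.12°

ω = 54.8 rad/s, so T = P/ω = 756×10³ / 54.80 = 13800 N·m.
J = πd⁴/32 = π(0.148)⁴/32 = 4.710×10^-5 m⁴.
θ = T·L/(G·J) = 13800 × 5.16 / (40.9×10⁹ × 4.710×10^-5) = 0.03695 rad.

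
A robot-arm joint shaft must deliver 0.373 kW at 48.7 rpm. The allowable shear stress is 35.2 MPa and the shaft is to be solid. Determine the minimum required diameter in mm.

22.0 mm

ω = 2π·48.7/60 = 5.100 rad/s, so T = P/ω = 0.373×10³ / 5.100 = 73.14 N·m.
For a solid shaft τ_max = 16T/(πd³), so d = (16T/(π τ_allow))^(1/3) = (16·73.14/(π·3.52×10^7))^(1/3) = 0.02195 m.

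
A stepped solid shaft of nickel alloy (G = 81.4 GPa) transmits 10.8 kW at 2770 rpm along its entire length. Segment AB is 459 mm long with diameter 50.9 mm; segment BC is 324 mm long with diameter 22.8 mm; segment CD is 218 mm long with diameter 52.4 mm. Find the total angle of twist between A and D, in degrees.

ω = 2π·2770/60 = 290.1 rad/s, so T = P/ω = 10.8×10³ / 290.1 = 37.23 N·m.
J_AB = π(0.0509)⁴/32 = 6.59×10^-7 m⁴; J_BC = π(0.0228)⁴/32 = 2.65×10^-8 m⁴; J_CD = π(0.0524)⁴/32 = 7.40×10^-7 m⁴.
θ = (T/G)·Σ L_i/J_i = (37.23/81.4×10⁹)·(0.459/6.59×10^-7 + 0.324/2.65×10^-8 + 0.218/7.40×10^-7) = 6.039×10^-3 rad.

0.346°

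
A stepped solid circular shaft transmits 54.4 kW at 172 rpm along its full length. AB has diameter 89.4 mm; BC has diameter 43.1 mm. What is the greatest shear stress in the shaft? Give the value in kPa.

192000 kPa

ω = 2π·172/60 = 18.01 rad/s, so T = P/ω = 54.4×10³ / 18.01 = 3020 N·m.
Under the same torque, τ_max = 16T/(πd³) is largest where d is smallest — segment BC (d = 43.1 mm).
τ_max = 16·3020/(π·(0.0431)³) = 1.921×10^8 Pa.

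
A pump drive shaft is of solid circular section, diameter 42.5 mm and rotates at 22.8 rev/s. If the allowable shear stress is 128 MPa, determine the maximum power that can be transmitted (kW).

276 kW

J = πd⁴/32 = π(0.0425)⁴/32 = 3.203×10^-7 m⁴.
T_max = τ_allow·J/r = 1.28×10^8 × 3.203×10^-7 / 0.0213 = 1929 N·m.
ω = 2π·22.8 = 143.3 rad/s, so P_max = T_max·ω = 2.764×10^5 W.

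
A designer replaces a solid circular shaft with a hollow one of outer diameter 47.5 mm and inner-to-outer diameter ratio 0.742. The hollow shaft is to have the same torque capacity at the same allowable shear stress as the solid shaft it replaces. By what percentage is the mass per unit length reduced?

Equal τ_max and T ⇒ the solid shaft needs d_s³ = d_o³(1−k⁴), so d_s = 47.5·(1−0.742⁴)^(1/3) = 42.11 mm.
Area ratio A_h/A_s = d_o²(1−k²)/d_s² = (1−k²)/(1−k⁴)^(2/3) = 0.5718.
Mass saving = 1 − 0.5718 = 42.8 %.

42.8 %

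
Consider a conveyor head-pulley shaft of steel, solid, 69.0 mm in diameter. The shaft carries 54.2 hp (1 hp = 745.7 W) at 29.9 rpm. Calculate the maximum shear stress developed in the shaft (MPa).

200 MPa

ω = 2π·29.9/60 = 3.131 rad/s, so T = P/ω = 54.2×745.7 / 3.131 = 12910 N·m.
J = πd⁴/32 = π(0.0690)⁴/32 = 2.225×10^-6 m⁴.
τ_max = T·r/J = 12910 × 0.0345 / 2.225×10^-6 = 2.001×10^8 Pa.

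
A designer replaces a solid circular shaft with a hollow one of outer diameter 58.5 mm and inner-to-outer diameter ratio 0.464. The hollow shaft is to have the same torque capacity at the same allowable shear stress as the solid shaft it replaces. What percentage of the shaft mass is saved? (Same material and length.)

Equal τ_max and T ⇒ the solid shaft needs d_s³ = d_o³(1−k⁴), so d_s = 58.5·(1−0.464⁴)^(1/3) = 57.58 mm.
Area ratio A_h/A_s = d_o²(1−k²)/d_s² = (1−k²)/(1−k⁴)^(2/3) = 0.8099.
Mass saving = 1 − 0.8099 = 19.0 %.

19.0 %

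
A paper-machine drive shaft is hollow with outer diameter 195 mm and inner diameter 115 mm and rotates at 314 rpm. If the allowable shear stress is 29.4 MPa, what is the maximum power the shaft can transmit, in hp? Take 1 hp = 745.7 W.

J = π(d_o⁴ − d_i⁴)/32 = π(0.195⁴ − 0.115⁴)/32 = 1.248×10^-4 m⁴.
T_max = τ_allow·J/r = 2.94×10^7 × 1.248×10^-4 / 0.0975 = 37630 N·m.
ω = 2π·314/60 = 32.88 rad/s, so P_max = T_max·ω = 1.237×10^6 W.

1660 hp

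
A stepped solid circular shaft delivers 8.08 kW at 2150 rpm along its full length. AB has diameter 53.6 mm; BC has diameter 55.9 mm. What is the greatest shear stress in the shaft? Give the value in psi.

ω = 2π·2150/60 = 225.1 rad/s, so T = P/ω = 8.08×10³ / 225.1 = 35.89 N·m.
Under the same torque, τ_max = 16T/(πd³) is largest where d is smallest — segment AB (d = 53.6 mm).
τ_max = 16·35.89/(π·(0.0536)³) = 1.187×10^6 Pa.

172 psi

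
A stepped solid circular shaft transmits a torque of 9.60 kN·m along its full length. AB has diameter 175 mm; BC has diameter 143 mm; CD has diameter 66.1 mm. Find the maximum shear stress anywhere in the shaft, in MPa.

Under the same torque, τ_max = 16T/(πd³) is largest where d is smallest — segment CD (d = 66.1 mm).
τ_max = 16·9600/(π·(0.0661)³) = 1.693×10^8 Pa.

169 MPa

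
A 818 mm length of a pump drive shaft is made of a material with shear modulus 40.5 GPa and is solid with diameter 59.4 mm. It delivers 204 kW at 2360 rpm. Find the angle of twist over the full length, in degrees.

ω = 2π·2360/60 = 247.1 rad/s, so T = P/ω = 204×10³ / 247.1 = 825.4 N·m.
J = πd⁴/32 = π(0.0594)⁴/32 = 1.222×10^-6 m⁴.
θ = T·L/(G·J) = 825.4 × 0.818 / (40.5×10⁹ × 1.222×10^-6) = 0.01364 rad.

0.782°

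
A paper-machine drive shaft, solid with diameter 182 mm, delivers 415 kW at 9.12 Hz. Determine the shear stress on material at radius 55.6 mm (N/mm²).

ω = 2π·9.12 = 57.30 rad/s, so T = P/ω = 415×10³ / 57.30 = 7242 N·m.
J = πd⁴/32 = π(0.182)⁴/32 = 1.077×10^-4 m⁴.
Shear stress varies linearly with radius: τ = T·r/J = 7242 × 0.0556 / 1.077×10^-4 = 3.738×10^6 Pa.

3.74 N/mm²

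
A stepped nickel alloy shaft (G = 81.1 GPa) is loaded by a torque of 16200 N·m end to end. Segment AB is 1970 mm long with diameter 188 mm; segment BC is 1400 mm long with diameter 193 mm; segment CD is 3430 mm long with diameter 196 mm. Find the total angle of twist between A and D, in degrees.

0.572°

J_AB = π(0.188)⁴/32 = 1.23×10^-4 m⁴; J_BC = π(0.193)⁴/32 = 1.36×10^-4 m⁴; J_CD = π(0.196)⁴/32 = 1.45×10^-4 m⁴.
θ = (T/G)·Σ L_i/J_i = (16200/81.1×10⁹)·(1.97/1.23×10^-4 + 1.40/1.36×10^-4 + 3.43/1.45×10^-4) = 9.991×10^-3 rad.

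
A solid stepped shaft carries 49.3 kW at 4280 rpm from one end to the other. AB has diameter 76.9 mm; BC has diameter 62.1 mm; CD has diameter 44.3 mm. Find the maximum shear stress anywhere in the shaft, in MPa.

6.44 MPa

ω = 2π·4280/60 = 448.2 rad/s, so T = P/ω = 49.3×10³ / 448.2 = 110.0 N·m.
Under the same torque, τ_max = 16T/(πd³) is largest where d is smallest — segment CD (d = 44.3 mm).
τ_max = 16·110.0/(π·(0.0443)³) = 6.444×10^6 Pa.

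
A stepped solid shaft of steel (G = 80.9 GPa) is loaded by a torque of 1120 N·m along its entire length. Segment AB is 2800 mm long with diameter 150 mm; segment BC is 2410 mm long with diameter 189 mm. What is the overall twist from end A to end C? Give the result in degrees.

J_AB = π(0.150)⁴/32 = 4.97×10^-5 m⁴; J_BC = π(0.189)⁴/32 = 1.25×10^-4 m⁴.
θ = (T/G)·Σ L_i/J_i = (1120/80.9×10⁹)·(2.80/4.97×10^-5 + 2.41/1.25×10^-4) = 1.046×10^-3 rad.

0.0599°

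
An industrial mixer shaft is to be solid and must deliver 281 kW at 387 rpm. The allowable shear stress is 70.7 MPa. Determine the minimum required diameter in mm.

ω = 2π·387/60 = 40.53 rad/s, so T = P/ω = 281×10³ / 40.53 = 6934 N·m.
For a solid shaft τ_max = 16T/(πd³), so d = (16T/(π τ_allow))^(1/3) = (16·6934/(π·7.07×10^7))^(1/3) = 0.07934 m.

79.3 mm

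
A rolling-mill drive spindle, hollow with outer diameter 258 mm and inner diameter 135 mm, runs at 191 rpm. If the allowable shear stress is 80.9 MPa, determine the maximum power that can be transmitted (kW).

J = π(d_o⁴ − d_i⁴)/32 = π(0.258⁴ − 0.135⁴)/32 = 4.024×10^-4 m⁴.
T_max = τ_allow·J/r = 8.09×10^7 × 4.024×10^-4 / 0.129 = 252300 N·m.
ω = 2π·191/60 = 20.00 rad/s, so P_max = T_max·ω = 5.047×10^6 W.

5050 kW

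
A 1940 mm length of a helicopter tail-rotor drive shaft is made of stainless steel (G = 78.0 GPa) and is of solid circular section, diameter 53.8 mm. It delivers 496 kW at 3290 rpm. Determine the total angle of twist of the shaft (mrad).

43.5 mrad

ω = 2π·3290/60 = 344.5 rad/s, so T = P/ω = 496×10³ / 344.5 = 1440 N·m.
J = πd⁴/32 = π(0.0538)⁴/32 = 8.225×10^-7 m⁴.
θ = T·L/(G·J) = 1440 × 1.94 / (78.0×10⁹ × 8.225×10^-7) = 0.04353 rad.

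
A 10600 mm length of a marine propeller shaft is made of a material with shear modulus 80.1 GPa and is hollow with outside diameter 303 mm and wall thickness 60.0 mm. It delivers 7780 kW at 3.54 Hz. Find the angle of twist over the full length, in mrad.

ω = 2π·3.54 = 22.24 rad/s, so T = P/ω = 7780×10³ / 22.24 = 349800 N·m.
J = π(d_o⁴ − d_i⁴)/32 = π(0.303⁴ − 0.183⁴)/32 = 7.174×10^-4 m⁴.
θ = T·L/(G·J) = 349800 × 10.6 / (80.1×10⁹ × 7.174×10^-4) = 0.06452 rad.

64.5 mrad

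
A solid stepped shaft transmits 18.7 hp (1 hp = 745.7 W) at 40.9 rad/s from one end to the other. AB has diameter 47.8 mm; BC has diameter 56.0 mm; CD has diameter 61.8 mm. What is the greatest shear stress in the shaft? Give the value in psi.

2310 psi

ω = 40.9 rad/s, so T = P/ω = 18.7×745.7 / 40.90 = 340.9 N·m.
Under the same torque, τ_max = 16T/(πd³) is largest where d is smallest — segment AB (d = 47.8 mm).
τ_max = 16·340.9/(π·(0.0478)³) = 1.590×10^7 Pa.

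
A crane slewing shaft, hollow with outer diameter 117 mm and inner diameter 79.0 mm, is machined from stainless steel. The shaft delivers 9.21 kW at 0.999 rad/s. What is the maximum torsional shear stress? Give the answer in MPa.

ω = 0.999 rad/s, so T = P/ω = 9.21×10³ / 0.9990 = 9219 N·m.
J = π(d_o⁴ − d_i⁴)/32 = π(0.117⁴ − 0.0790⁴)/32 = 1.457×10^-5 m⁴.
τ_max = T·r/J = 9219 × 0.0585 / 1.457×10^-5 = 3.701×10^7 Pa.

37.0 MPa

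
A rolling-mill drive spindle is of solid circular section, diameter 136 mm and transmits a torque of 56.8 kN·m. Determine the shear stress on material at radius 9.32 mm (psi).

2290 psi

J = πd⁴/32 = π(0.136)⁴/32 = 3.359×10^-5 m⁴.
Shear stress varies linearly with radius: τ = T·r/J = 56800 × 0.00932 / 3.359×10^-5 = 1.576×10^7 Pa.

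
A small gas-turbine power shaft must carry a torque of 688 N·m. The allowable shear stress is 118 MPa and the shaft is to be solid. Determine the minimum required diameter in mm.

For a solid shaft τ_max = 16T/(πd³), so d = (16T/(π τ_allow))^(1/3) = (16·688.0/(π·1.18×10^8))^(1/3) = 0.03097 m.

31.0 mm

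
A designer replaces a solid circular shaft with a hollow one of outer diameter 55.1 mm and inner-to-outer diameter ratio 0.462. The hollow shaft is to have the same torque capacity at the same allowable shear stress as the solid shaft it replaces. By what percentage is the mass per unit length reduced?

Equal τ_max and T ⇒ the solid shaft needs d_s³ = d_o³(1−k⁴), so d_s = 55.1·(1−0.462⁴)^(1/3) = 54.25 mm.
Area ratio A_h/A_s = d_o²(1−k²)/d_s² = (1−k²)/(1−k⁴)^(2/3) = 0.8114.
Mass saving = 1 − 0.8114 = 18.9 %.

18.9 %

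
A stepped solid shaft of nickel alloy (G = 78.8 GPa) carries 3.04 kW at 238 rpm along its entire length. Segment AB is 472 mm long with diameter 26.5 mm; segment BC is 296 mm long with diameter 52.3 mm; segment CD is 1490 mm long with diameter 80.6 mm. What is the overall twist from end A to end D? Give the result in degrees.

0.932°

ω = 2π·238/60 = 24.92 rad/s, so T = P/ω = 3.04×10³ / 24.92 = 122.0 N·m.
J_AB = π(0.0265)⁴/32 = 4.84×10^-8 m⁴; J_BC = π(0.0523)⁴/32 = 7.35×10^-7 m⁴; J_CD = π(0.0806)⁴/32 = 4.14×10^-6 m⁴.
θ = (T/G)·Σ L_i/J_i = (122.0/78.8×10⁹)·(0.472/4.84×10^-8 + 0.296/7.35×10^-7 + 1.49/4.14×10^-6) = 0.01627 rad.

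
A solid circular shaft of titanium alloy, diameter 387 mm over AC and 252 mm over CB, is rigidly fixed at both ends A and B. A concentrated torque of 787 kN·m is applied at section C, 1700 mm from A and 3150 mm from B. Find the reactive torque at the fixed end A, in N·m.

717000 N·m

Compatibility: T_A·a/J_AC = T_B·b/J_CB with T_A + T_B = T₀.
J_AC = 2.20×10^-3 m⁴, J_CB = 3.96×10^-4 m⁴, so T_A = T₀·(J_AC/a)/((J_AC/a)+(J_CB/b)) = 717400 N·m, T_B = 69610 N·m.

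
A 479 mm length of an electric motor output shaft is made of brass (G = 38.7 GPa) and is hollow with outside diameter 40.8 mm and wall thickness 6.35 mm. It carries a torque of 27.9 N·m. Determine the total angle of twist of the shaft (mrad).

1.64 mrad

J = π(d_o⁴ − d_i⁴)/32 = π(0.0408⁴ − 0.0281⁴)/32 = 2.108×10^-7 m⁴.
θ = T·L/(G·J) = 27.90 × 0.479 / (38.7×10⁹ × 2.108×10^-7) = 1.638×10^-3 rad.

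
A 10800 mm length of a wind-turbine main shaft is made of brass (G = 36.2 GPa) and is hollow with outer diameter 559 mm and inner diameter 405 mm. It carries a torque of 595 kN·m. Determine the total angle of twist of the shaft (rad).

0.0256 rad

J = π(d_o⁴ − d_i⁴)/32 = π(0.559⁴ − 0.405⁴)/32 = 6.945×10^-3 m⁴.
θ = T·L/(G·J) = 595000 × 10.8 / (36.2×10⁹ × 6.945×10^-3) = 0.02556 rad.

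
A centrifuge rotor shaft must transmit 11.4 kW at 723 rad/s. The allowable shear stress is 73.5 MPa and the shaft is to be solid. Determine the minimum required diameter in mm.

10.3 mm

ω = 723 rad/s, so T = P/ω = 11.4×10³ / 723.0 = 15.77 N·m.
For a solid shaft τ_max = 16T/(πd³), so d = (16T/(π τ_allow))^(1/3) = (16·15.77/(π·7.35×10^7))^(1/3) = 0.01030 m.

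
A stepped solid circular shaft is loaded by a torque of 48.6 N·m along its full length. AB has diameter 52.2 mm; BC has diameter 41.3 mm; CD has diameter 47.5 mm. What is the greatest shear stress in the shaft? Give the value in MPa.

Under the same torque, τ_max = 16T/(πd³) is largest where d is smallest — segment BC (d = 41.3 mm).
τ_max = 16·48.60/(π·(0.0413)³) = 3.514×10^6 Pa.

3.51 MPa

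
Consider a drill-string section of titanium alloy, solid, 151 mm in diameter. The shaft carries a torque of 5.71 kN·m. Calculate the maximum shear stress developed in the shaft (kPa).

8450 kPa

J = πd⁴/32 = π(0.151)⁴/32 = 5.104×10^-5 m⁴.
τ_max = T·r/J = 5710 × 0.0755 / 5.104×10^-5 = 8.446×10^6 Pa.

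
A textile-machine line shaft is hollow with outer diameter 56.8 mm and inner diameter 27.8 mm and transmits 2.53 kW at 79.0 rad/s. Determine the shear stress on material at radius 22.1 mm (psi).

107 psi

ω = 79.0 rad/s, so T = P/ω = 2.53×10³ / 79.00 = 32.03 N·m.
J = π(d_o⁴ − d_i⁴)/32 = π(0.0568⁴ − 0.0278⁴)/32 = 9.632×10^-7 m⁴.
Shear stress varies linearly with radius: τ = T·r/J = 32.03 × 0.0221 / 9.632×10^-7 = 7.348×10^5 Pa.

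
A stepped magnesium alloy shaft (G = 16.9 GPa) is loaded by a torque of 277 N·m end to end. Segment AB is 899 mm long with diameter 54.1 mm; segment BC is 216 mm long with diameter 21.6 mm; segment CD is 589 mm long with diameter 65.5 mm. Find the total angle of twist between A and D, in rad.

J_AB = π(0.0541)⁴/32 = 8.41×10^-7 m⁴; J_BC = π(0.0216)⁴/32 = 2.14×10^-8 m⁴; J_CD = π(0.0655)⁴/32 = 1.81×10^-6 m⁴.
θ = (T/G)·Σ L_i/J_i = (277.0/16.9×10⁹)·(0.899/8.41×10^-7 + 0.216/2.14×10^-8 + 0.589/1.81×10^-6) = 0.1885 rad.

0.189 rad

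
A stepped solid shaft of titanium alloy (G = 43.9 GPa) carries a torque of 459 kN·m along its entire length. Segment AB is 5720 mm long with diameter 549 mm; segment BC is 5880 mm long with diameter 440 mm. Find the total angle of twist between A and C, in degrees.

1.34°

J_AB = π(0.549)⁴/32 = 8.92×10^-3 m⁴; J_BC = π(0.440)⁴/32 = 3.68×10^-3 m⁴.
θ = (T/G)·Σ L_i/J_i = (459000/43.9×10⁹)·(5.72/8.92×10^-3 + 5.88/3.68×10^-3) = 0.02341 rad.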